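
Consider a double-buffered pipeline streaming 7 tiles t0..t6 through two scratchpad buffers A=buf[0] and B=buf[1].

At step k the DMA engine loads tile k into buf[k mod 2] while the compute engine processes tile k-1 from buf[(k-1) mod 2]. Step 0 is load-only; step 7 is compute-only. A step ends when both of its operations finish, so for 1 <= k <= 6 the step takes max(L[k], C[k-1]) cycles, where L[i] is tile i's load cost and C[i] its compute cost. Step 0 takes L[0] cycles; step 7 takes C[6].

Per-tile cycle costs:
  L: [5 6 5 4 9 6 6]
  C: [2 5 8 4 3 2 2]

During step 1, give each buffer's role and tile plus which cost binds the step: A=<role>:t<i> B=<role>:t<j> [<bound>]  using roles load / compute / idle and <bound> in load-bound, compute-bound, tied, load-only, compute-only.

step 1: A=compute:t0 B=load:t1 [load-bound]

[0] DMA t0→A (5c) ∥ CU idle ⇒ 5c, clock 5
[1] DMA t1→B (6c) ∥ CU A:t0 (2c) ⇒ 6c, clock 11
[2] DMA t2→A (5c) ∥ CU B:t1 (5c) ⇒ 5c, clock 16
[3] DMA t3→B (4c) ∥ CU A:t2 (8c) ⇒ 8c, clock 24
[4] DMA t4→A (9c) ∥ CU B:t3 (4c) ⇒ 9c, clock 33
[5] DMA t5→B (6c) ∥ CU A:t4 (3c) ⇒ 6c, clock 39
[6] DMA t6→A (6c) ∥ CU B:t5 (2c) ⇒ 6c, clock 45
[7] DMA idle ∥ CU A:t6 (2c) ⇒ 2c, clock 47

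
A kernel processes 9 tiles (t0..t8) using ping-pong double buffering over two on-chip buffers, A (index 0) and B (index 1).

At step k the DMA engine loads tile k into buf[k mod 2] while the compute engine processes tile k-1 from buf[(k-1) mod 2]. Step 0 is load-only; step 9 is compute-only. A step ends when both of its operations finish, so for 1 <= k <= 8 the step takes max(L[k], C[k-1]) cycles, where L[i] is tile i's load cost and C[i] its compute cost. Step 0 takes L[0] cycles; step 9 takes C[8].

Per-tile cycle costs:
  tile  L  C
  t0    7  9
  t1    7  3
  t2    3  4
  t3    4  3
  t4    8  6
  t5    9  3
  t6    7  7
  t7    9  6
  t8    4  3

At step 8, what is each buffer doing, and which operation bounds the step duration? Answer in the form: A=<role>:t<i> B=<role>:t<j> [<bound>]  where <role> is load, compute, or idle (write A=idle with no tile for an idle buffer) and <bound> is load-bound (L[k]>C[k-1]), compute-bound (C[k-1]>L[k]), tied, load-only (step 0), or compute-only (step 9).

step 0: L[0]=7 → dur=7, Σ=7 | A=load:t0 B=idle [load-only]
step 1: L[1]=7 C[0]=9 → dur=9, Σ=16 | A=compute:t0 B=load:t1 [compute-bound]
step 2: L[2]=3 C[1]=3 → dur=3, Σ=19 | A=load:t2 B=compute:t1 [tied]
step 3: L[3]=4 C[2]=4 → dur=4, Σ=23 | A=compute:t2 B=load:t3 [tied]
step 4: L[4]=8 C[3]=3 → dur=8, Σ=31 | A=load:t4 B=compute:t3 [load-bound]
step 5: L[5]=9 C[4]=6 → dur=9, Σ=40 | A=compute:t4 B=load:t5 [load-bound]
step 6: L[6]=7 C[5]=3 → dur=7, Σ=47 | A=load:t6 B=compute:t5 [load-bound]
step 7: L[7]=9 C[6]=7 → dur=9, Σ=56 | A=compute:t6 B=load:t7 [load-bound]
step 8: L[8]=4 C[7]=6 → dur=6, Σ=62 | A=load:t8 B=compute:t7 [compute-bound]
step 9: C[8]=3 → dur=3, Σ=65 | A=compute:t8 B=idle [compute-only]

step 8: A=load:t8 B=compute:t7 [compute-bound]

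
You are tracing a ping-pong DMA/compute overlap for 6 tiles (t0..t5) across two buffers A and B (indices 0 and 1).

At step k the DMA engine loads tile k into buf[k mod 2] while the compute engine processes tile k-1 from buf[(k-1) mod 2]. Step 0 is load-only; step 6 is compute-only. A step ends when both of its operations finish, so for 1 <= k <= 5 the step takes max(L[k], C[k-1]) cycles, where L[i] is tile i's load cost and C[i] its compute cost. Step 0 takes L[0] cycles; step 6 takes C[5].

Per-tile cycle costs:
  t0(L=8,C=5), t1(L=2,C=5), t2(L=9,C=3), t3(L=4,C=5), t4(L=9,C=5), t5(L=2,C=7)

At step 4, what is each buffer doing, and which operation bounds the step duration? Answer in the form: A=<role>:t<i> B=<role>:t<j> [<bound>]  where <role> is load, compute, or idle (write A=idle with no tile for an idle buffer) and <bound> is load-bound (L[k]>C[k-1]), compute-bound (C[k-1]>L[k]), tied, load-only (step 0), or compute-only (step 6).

step 4: A=load:t4 B=compute:t3 [load-bound]

step 0: L[0]=8 → dur=8, Σ=8 | A=load:t0 B=idle [load-only]
step 1: L[1]=2 C[0]=5 → dur=5, Σ=13 | A=compute:t0 B=load:t1 [compute-bound]
step 2: L[2]=9 C[1]=5 → dur=9, Σ=22 | A=load:t2 B=compute:t1 [load-bound]
step 3: L[3]=4 C[2]=3 → dur=4, Σ=26 | A=compute:t2 B=load:t3 [load-bound]
step 4: L[4]=9 C[3]=5 → dur=9, Σ=35 | A=load:t4 B=compute:t3 [load-bound]
step 5: L[5]=2 C[4]=5 → dur=5, Σ=40 | A=compute:t4 B=load:t5 [compute-bound]
step 6: C[5]=7 → dur=7, Σ=47 | A=idle B=compute:t5 [compute-only]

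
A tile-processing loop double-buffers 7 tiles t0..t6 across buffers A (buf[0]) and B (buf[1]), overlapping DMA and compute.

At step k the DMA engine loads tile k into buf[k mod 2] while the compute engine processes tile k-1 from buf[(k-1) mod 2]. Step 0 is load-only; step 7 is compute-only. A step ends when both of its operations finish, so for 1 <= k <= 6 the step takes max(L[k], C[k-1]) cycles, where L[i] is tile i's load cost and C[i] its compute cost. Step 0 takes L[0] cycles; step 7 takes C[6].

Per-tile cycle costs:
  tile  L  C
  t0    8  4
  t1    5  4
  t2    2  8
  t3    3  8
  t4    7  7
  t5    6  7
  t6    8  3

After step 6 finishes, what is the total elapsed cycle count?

k=0 load=t0/8c comp=- wait=8 total=8
k=1 load=t1/5c comp=t0/4c wait=5 total=13
k=2 load=t2/2c comp=t1/4c wait=4 total=17
k=3 load=t3/3c comp=t2/8c wait=8 total=25
k=4 load=t4/7c comp=t3/8c wait=8 total=33
k=5 load=t5/6c comp=t4/7c wait=7 total=40
k=6 load=t6/8c comp=t5/7c wait=8 total=48
k=7 load=- comp=t6/3c wait=3 total=51

end_cycle[6] = 48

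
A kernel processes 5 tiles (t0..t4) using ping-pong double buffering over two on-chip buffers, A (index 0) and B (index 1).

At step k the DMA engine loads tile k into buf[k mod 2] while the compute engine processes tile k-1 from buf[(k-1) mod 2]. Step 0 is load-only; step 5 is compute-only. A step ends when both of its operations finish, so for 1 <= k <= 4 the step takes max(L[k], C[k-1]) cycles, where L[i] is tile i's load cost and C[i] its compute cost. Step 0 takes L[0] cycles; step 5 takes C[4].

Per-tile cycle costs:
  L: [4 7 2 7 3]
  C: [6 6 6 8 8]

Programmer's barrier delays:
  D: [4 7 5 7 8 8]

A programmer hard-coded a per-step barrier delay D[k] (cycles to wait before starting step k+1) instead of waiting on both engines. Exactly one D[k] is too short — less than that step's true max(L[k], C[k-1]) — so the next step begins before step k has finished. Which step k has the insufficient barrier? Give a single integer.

k=0 barrier L[0]=4→4c, D[0]=4 ok
k=1 barrier max(L[1]=7,C[0]=6)→7c, D[1]=7 ok
k=2 barrier max(L[2]=2,C[1]=6)→6c, D[2]=5 SHORT
k=3 barrier max(L[3]=7,C[2]=6)→7c, D[3]=7 ok
k=4 barrier max(L[4]=3,C[3]=8)→8c, D[4]=8 ok
k=5 barrier C[4]=8→8c, D[5]=8 ok

hazard at step 2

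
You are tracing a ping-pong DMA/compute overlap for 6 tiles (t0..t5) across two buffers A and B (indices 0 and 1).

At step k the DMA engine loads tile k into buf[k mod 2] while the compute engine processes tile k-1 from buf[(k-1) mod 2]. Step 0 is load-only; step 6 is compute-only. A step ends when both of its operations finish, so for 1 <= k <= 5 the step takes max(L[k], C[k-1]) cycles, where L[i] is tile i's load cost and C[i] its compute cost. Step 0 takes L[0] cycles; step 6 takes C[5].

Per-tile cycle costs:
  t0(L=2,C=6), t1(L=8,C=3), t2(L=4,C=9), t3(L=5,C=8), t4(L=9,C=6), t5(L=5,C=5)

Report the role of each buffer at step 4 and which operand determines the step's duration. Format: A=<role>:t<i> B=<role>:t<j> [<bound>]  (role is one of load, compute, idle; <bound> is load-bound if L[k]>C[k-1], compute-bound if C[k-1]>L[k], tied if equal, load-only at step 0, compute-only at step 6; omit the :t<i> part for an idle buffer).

step 4: A=load:t4 B=compute:t3 [load-bound]

step 0: L[0]=2 → dur=2, Σ=2 | A=load:t0 B=idle [load-only]
step 1: L[1]=8 C[0]=6 → dur=8, Σ=10 | A=compute:t0 B=load:t1 [load-bound]
step 2: L[2]=4 C[1]=3 → dur=4, Σ=14 | A=load:t2 B=compute:t1 [load-bound]
step 3: L[3]=5 C[2]=9 → dur=9, Σ=23 | A=compute:t2 B=load:t3 [compute-bound]
step 4: L[4]=9 C[3]=8 → dur=9, Σ=32 | A=load:t4 B=compute:t3 [load-bound]
step 5: L[5]=5 C[4]=6 → dur=6, Σ=38 | A=compute:t4 B=load:t5 [compute-bound]
step 6: C[5]=5 → dur=5, Σ=43 | A=idle B=compute:t5 [compute-only]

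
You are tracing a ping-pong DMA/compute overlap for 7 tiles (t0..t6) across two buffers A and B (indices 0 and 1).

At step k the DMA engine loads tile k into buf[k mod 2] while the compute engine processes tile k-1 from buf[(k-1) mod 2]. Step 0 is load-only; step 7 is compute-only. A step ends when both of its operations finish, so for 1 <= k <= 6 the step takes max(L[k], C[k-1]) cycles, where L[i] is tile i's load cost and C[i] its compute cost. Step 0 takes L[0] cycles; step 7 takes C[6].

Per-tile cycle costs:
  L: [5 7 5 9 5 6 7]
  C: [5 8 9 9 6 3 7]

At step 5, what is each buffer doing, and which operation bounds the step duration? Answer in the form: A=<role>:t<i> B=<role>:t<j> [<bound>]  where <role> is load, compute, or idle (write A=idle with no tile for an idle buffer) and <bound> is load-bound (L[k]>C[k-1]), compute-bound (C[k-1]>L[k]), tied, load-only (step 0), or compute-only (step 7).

  0. 5=5c; end=5; A:t0 B:-
  1. max(7,5)=7c; end=12; A:t0 B:t1
  2. max(5,8)=8c; end=20; A:t2 B:t1
  3. max(9,9)=9c; end=29; A:t2 B:t3
  4. max(5,9)=9c; end=38; A:t4 B:t3
  5. max(6,6)=6c; end=44; A:t4 B:t5
  6. max(7,3)=7c; end=51; A:t6 B:t5
  7. 7=7c; end=58; A:t6 B:t5

step 5: A=compute:t4 B=load:t5 [tied]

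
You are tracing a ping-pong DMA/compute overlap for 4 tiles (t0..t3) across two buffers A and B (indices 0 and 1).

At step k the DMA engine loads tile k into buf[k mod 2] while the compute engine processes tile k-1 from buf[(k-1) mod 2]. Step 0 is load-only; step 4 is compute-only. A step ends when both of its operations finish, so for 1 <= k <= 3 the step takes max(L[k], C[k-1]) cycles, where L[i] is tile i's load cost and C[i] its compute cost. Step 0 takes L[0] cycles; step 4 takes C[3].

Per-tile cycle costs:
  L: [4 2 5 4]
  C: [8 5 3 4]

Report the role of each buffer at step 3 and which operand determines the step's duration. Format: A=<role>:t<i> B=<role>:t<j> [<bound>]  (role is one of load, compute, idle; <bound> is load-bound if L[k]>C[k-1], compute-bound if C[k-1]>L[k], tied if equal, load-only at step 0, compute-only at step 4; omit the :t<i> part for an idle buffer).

k=0 load=t0/4c comp=- wait=4 total=4
k=1 load=t1/2c comp=t0/8c wait=8 total=12
k=2 load=t2/5c comp=t1/5c wait=5 total=17
k=3 load=t3/4c comp=t2/3c wait=4 total=21
k=4 load=- comp=t3/4c wait=4 total=25

step 3: A=compute:t2 B=load:t3 [load-bound]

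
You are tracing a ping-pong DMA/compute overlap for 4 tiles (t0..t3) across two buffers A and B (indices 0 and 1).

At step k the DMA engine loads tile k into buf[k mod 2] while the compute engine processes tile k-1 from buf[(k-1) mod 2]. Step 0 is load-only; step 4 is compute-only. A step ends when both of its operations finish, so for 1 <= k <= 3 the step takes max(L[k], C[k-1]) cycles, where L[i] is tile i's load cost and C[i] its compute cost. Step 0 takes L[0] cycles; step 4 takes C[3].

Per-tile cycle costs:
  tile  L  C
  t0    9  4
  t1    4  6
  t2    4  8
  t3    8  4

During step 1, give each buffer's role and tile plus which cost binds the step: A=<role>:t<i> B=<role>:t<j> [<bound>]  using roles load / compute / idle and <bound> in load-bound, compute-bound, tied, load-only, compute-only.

step 1: A=compute:t0 B=load:t1 [tied]

k=0 load=t0/9c comp=- wait=9 total=9
k=1 load=t1/4c comp=t0/4c wait=4 total=13
k=2 load=t2/4c comp=t1/6c wait=6 total=19
k=3 load=t3/8c comp=t2/8c wait=8 total=27
k=4 load=- comp=t3/4c wait=4 total=31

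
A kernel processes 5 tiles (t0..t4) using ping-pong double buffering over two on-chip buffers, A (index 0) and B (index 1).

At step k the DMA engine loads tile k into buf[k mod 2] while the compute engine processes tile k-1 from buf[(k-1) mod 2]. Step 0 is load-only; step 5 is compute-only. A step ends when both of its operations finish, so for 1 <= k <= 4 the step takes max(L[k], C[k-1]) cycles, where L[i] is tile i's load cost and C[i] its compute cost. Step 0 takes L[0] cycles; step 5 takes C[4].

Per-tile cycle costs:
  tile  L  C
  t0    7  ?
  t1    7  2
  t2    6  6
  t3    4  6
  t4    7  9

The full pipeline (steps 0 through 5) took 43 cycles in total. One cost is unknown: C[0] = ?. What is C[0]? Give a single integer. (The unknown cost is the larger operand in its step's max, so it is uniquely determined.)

step 0: dur = L[0]=7 = 7
step 1: dur = max(L[1]=7, C[0]=?) = C[0]  (unknown; binding)
step 2: dur = max(L[2]=6, C[1]=2) = 6
step 3: dur = max(L[3]=4, C[2]=6) = 6
step 4: dur = max(L[4]=7, C[3]=6) = 7
step 5: dur = C[4]=9 = 9
sum of known step durations = 35
dur[1] = total - known = 43 - 35 = 8
C[0] is the binding max in step 1, so C[0] = dur[1] = 8

C[0] = 8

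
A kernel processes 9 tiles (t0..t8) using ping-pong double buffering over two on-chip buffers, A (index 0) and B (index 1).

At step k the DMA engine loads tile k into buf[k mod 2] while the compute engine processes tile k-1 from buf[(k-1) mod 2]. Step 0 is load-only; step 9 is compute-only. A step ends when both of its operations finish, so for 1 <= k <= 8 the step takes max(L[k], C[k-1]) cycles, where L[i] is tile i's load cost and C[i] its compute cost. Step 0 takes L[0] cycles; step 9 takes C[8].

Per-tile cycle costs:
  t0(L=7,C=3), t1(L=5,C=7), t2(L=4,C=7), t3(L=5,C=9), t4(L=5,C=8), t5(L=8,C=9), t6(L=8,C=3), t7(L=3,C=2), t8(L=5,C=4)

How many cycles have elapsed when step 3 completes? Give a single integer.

  0. 7=7c; end=7; A:t0 B:-
  1. max(5,3)=5c; end=12; A:t0 B:t1
  2. max(4,7)=7c; end=19; A:t2 B:t1
  3. max(5,7)=7c; end=26; A:t2 B:t3
  4. max(5,9)=9c; end=35; A:t4 B:t3
  5. max(8,8)=8c; end=43; A:t4 B:t5
  6. max(8,9)=9c; end=52; A:t6 B:t5
  7. max(3,3)=3c; end=55; A:t6 B:t7
  8. max(5,2)=5c; end=60; A:t8 B:t7
  9. 4=4c; end=64; A:t8 B:t7

end_cycle[3] = 26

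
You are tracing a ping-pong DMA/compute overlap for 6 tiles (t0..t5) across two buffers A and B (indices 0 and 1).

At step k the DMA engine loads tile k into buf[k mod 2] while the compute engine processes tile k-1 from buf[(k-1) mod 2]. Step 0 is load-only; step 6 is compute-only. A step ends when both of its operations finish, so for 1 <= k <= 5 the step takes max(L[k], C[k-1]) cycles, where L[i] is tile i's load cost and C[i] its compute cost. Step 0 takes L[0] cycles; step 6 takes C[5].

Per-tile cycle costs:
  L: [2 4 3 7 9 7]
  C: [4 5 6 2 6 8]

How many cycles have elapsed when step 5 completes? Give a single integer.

  0. 2=2c; end=2; A:t0 B:-
  1. max(4,4)=4c; end=6; A:t0 B:t1
  2. max(3,5)=5c; end=11; A:t2 B:t1
  3. max(7,6)=7c; end=18; A:t2 B:t3
  4. max(9,2)=9c; end=27; A:t4 B:t3
  5. max(7,6)=7c; end=34; A:t4 B:t5
  6. 8=8c; end=42; A:t4 B:t5

end_cycle[5] = 34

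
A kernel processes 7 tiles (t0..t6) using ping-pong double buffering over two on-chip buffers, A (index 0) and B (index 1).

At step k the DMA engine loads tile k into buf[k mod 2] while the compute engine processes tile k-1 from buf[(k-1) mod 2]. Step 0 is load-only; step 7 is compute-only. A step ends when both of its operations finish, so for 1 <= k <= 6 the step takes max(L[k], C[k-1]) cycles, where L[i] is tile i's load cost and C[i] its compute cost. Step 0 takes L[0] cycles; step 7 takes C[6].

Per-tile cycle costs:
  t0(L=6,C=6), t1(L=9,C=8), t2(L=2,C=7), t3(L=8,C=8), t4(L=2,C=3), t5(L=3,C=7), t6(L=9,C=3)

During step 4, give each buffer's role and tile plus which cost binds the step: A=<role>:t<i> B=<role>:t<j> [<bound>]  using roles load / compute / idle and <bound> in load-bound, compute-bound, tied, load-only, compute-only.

step 4: A=load:t4 B=compute:t3 [compute-bound]

k=0 load=t0/6c comp=- wait=6 total=6
k=1 load=t1/9c comp=t0/6c wait=9 total=15
k=2 load=t2/2c comp=t1/8c wait=8 total=23
k=3 load=t3/8c comp=t2/7c wait=8 total=31
k=4 load=t4/2c comp=t3/8c wait=8 total=39
k=5 load=t5/3c comp=t4/3c wait=3 total=42
k=6 load=t6/9c comp=t5/7c wait=9 total=51
k=7 load=- comp=t6/3c wait=3 total=54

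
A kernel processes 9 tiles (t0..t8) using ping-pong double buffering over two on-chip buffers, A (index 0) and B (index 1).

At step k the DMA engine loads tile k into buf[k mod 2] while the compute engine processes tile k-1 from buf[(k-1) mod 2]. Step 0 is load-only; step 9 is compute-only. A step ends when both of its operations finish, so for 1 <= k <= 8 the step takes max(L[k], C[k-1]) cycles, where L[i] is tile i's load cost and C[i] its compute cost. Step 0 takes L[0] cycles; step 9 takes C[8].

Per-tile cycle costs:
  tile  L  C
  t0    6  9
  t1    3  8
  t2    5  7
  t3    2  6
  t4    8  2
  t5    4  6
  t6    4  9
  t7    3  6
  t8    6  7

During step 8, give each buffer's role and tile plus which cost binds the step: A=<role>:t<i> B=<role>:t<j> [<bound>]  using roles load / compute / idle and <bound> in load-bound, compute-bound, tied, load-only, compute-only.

step 0: L[0]=6 → dur=6, Σ=6 | A=load:t0 B=idle [load-only]
step 1: L[1]=3 C[0]=9 → dur=9, Σ=15 | A=compute:t0 B=load:t1 [compute-bound]
step 2: L[2]=5 C[1]=8 → dur=8, Σ=23 | A=load:t2 B=compute:t1 [compute-bound]
step 3: L[3]=2 C[2]=7 → dur=7, Σ=30 | A=compute:t2 B=load:t3 [compute-bound]
step 4: L[4]=8 C[3]=6 → dur=8, Σ=38 | A=load:t4 B=compute:t3 [load-bound]
step 5: L[5]=4 C[4]=2 → dur=4, Σ=42 | A=compute:t4 B=load:t5 [load-bound]
step 6: L[6]=4 C[5]=6 → dur=6, Σ=48 | A=load:t6 B=compute:t5 [compute-bound]
step 7: L[7]=3 C[6]=9 → dur=9, Σ=57 | A=compute:t6 B=load:t7 [compute-bound]
step 8: L[8]=6 C[7]=6 → dur=6, Σ=63 | A=load:t8 B=compute:t7 [tied]
step 9: C[8]=7 → dur=7, Σ=70 | A=compute:t8 B=idle [compute-only]

step 8: A=load:t8 B=compute:t7 [tied]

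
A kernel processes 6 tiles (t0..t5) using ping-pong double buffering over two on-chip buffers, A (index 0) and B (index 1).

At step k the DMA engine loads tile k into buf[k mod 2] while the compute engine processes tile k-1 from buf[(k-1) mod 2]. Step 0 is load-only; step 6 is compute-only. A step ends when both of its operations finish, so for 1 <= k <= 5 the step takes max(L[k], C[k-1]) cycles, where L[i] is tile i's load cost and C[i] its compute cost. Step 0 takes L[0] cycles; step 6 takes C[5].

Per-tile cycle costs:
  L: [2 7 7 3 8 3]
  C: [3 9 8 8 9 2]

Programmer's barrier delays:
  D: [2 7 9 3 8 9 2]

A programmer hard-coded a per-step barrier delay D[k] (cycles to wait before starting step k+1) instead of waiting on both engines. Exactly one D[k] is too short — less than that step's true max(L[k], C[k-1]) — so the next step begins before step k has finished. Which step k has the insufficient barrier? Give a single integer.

step 0: need L[0]=2 = 2; D[0]=2 ok
step 1: need max(L[1]=7,C[0]=3) = 7; D[1]=7 ok
step 2: need max(L[2]=7,C[1]=9) = 9; D[2]=9 ok
step 3: need max(L[3]=3,C[2]=8) = 8; D[3]=3 SHORT
step 4: need max(L[4]=8,C[3]=8) = 8; D[4]=8 ok
step 5: need max(L[5]=3,C[4]=9) = 9; D[5]=9 ok
step 6: need C[5]=2 = 2; D[6]=2 ok

hazard at step 3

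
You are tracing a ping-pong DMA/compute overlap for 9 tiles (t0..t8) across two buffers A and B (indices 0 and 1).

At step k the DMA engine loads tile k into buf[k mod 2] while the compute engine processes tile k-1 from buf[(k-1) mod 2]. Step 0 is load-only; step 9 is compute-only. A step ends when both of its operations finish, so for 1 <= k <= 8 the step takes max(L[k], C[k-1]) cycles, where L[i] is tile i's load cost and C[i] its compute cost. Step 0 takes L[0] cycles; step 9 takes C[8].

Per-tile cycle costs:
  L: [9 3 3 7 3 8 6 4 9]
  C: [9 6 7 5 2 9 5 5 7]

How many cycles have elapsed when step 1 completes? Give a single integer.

end_cycle[1] = 18

  0. 9=9c; end=9; A:t0 B:-
  1. max(3,9)=9c; end=18; A:t0 B:t1
  2. max(3,6)=6c; end=24; A:t2 B:t1
  3. max(7,7)=7c; end=31; A:t2 B:t3
  4. max(3,5)=5c; end=36; A:t4 B:t3
  5. max(8,2)=8c; end=44; A:t4 B:t5
  6. max(6,9)=9c; end=53; A:t6 B:t5
  7. max(4,5)=5c; end=58; A:t6 B:t7
  8. max(9,5)=9c; end=67; A:t8 B:t7
  9. 7=7c; end=74; A:t8 B:t7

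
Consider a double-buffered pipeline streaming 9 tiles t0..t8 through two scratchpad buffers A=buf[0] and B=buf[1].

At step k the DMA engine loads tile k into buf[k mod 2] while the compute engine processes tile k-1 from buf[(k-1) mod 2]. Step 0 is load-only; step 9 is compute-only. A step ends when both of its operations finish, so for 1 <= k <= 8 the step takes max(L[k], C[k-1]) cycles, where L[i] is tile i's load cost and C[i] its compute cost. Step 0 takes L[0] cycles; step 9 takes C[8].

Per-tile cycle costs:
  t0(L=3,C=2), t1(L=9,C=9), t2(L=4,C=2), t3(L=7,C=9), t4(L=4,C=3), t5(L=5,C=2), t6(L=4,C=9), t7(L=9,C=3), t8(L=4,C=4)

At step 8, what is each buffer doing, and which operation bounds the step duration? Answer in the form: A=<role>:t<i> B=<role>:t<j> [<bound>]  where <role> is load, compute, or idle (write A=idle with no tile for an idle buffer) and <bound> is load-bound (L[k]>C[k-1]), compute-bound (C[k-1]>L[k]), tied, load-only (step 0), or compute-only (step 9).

  0. 3=3c; end=3; A:t0 B:-
  1. max(9,2)=9c; end=12; A:t0 B:t1
  2. max(4,9)=9c; end=21; A:t2 B:t1
  3. max(7,2)=7c; end=28; A:t2 B:t3
  4. max(4,9)=9c; end=37; A:t4 B:t3
  5. max(5,3)=5c; end=42; A:t4 B:t5
  6. max(4,2)=4c; end=46; A:t6 B:t5
  7. max(9,9)=9c; end=55; A:t6 B:t7
  8. max(4,3)=4c; end=59; A:t8 B:t7
  9. 4=4c; end=63; A:t8 B:t7

step 8: A=load:t8 B=compute:t7 [load-bound]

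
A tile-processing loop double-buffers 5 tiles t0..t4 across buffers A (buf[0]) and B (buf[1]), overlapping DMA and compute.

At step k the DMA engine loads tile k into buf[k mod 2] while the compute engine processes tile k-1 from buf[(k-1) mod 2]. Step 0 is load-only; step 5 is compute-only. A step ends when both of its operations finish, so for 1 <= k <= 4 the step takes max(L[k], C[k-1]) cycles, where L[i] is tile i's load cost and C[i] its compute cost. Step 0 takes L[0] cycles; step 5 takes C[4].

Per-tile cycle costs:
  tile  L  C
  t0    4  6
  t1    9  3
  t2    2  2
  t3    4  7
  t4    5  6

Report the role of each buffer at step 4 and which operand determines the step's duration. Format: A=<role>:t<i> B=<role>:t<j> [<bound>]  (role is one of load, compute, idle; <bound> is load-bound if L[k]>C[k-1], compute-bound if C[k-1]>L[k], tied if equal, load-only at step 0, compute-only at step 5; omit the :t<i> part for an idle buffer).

k=0 load=t0/4c comp=- wait=4 total=4
k=1 load=t1/9c comp=t0/6c wait=9 total=13
k=2 load=t2/2c comp=t1/3c wait=3 total=16
k=3 load=t3/4c comp=t2/2c wait=4 total=20
k=4 load=t4/5c comp=t3/7c wait=7 total=27
k=5 load=- comp=t4/6c wait=6 total=33

step 4: A=load:t4 B=compute:t3 [compute-bound]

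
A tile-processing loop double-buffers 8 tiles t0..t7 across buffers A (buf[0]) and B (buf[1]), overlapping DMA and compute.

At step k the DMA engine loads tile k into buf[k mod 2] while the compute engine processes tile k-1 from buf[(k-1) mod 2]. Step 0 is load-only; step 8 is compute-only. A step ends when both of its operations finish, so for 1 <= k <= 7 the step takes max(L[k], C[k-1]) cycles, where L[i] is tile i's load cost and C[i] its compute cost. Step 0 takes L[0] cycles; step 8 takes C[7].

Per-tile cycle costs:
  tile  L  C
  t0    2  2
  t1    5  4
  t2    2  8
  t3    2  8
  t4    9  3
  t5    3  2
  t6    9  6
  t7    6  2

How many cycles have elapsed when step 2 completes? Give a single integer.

end_cycle[2] = 11

step 0: L[0]=2 → dur=2, Σ=2 | A=load:t0 B=idle [load-only]
step 1: L[1]=5 C[0]=2 → dur=5, Σ=7 | A=compute:t0 B=load:t1 [load-bound]
step 2: L[2]=2 C[1]=4 → dur=4, Σ=11 | A=load:t2 B=compute:t1 [compute-bound]
step 3: L[3]=2 C[2]=8 → dur=8, Σ=19 | A=compute:t2 B=load:t3 [compute-bound]
step 4: L[4]=9 C[3]=8 → dur=9, Σ=28 | A=load:t4 B=compute:t3 [load-bound]
step 5: L[5]=3 C[4]=3 → dur=3, Σ=31 | A=compute:t4 B=load:t5 [tied]
step 6: L[6]=9 C[5]=2 → dur=9, Σ=40 | A=load:t6 B=compute:t5 [load-bound]
step 7: L[7]=6 C[6]=6 → dur=6, Σ=46 | A=compute:t6 B=load:t7 [tied]
step 8: C[7]=2 → dur=2, Σ=48 | A=idle B=compute:t7 [compute-only]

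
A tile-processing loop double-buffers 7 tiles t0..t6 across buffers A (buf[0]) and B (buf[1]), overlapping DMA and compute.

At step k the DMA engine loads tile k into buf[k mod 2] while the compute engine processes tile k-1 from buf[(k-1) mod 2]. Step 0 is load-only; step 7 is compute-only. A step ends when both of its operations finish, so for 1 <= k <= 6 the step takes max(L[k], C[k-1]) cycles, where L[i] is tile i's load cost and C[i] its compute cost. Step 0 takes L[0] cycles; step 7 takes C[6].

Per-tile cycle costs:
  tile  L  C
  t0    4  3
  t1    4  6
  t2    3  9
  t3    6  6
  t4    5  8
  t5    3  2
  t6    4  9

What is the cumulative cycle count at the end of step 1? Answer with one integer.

end_cycle[1] = 8

step 0: L[0]=4 → dur=4, Σ=4 | A=load:t0 B=idle [load-only]
step 1: L[1]=4 C[0]=3 → dur=4, Σ=8 | A=compute:t0 B=load:t1 [load-bound]
step 2: L[2]=3 C[1]=6 → dur=6, Σ=14 | A=load:t2 B=compute:t1 [compute-bound]
step 3: L[3]=6 C[2]=9 → dur=9, Σ=23 | A=compute:t2 B=load:t3 [compute-bound]
step 4: L[4]=5 C[3]=6 → dur=6, Σ=29 | A=load:t4 B=compute:t3 [compute-bound]
step 5: L[5]=3 C[4]=8 → dur=8, Σ=37 | A=compute:t4 B=load:t5 [compute-bound]
step 6: L[6]=4 C[5]=2 → dur=4, Σ=41 | A=load:t6 B=compute:t5 [load-bound]
step 7: C[6]=9 → dur=9, Σ=50 | A=compute:t6 B=idle [compute-only]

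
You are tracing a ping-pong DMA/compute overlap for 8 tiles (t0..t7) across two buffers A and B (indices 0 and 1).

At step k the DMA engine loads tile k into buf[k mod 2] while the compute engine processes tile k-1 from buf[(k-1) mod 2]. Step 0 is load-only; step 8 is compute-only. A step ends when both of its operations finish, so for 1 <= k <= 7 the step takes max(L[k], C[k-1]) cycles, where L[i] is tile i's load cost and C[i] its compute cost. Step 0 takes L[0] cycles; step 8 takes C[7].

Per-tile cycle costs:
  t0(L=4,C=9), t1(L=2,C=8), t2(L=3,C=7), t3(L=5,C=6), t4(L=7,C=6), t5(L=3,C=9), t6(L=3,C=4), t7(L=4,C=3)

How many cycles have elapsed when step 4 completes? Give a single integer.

step 0: L[0]=4 → dur=4, Σ=4 | A=load:t0 B=idle [load-only]
step 1: L[1]=2 C[0]=9 → dur=9, Σ=13 | A=compute:t0 B=load:t1 [compute-bound]
step 2: L[2]=3 C[1]=8 → dur=8, Σ=21 | A=load:t2 B=compute:t1 [compute-bound]
step 3: L[3]=5 C[2]=7 → dur=7, Σ=28 | A=compute:t2 B=load:t3 [compute-bound]
step 4: L[4]=7 C[3]=6 → dur=7, Σ=35 | A=load:t4 B=compute:t3 [load-bound]
step 5: L[5]=3 C[4]=6 → dur=6, Σ=41 | A=compute:t4 B=load:t5 [compute-bound]
step 6: L[6]=3 C[5]=9 → dur=9, Σ=50 | A=load:t6 B=compute:t5 [compute-bound]
step 7: L[7]=4 C[6]=4 → dur=4, Σ=54 | A=compute:t6 B=load:t7 [tied]
step 8: C[7]=3 → dur=3, Σ=57 | A=idle B=compute:t7 [compute-only]

end_cycle[4] = 35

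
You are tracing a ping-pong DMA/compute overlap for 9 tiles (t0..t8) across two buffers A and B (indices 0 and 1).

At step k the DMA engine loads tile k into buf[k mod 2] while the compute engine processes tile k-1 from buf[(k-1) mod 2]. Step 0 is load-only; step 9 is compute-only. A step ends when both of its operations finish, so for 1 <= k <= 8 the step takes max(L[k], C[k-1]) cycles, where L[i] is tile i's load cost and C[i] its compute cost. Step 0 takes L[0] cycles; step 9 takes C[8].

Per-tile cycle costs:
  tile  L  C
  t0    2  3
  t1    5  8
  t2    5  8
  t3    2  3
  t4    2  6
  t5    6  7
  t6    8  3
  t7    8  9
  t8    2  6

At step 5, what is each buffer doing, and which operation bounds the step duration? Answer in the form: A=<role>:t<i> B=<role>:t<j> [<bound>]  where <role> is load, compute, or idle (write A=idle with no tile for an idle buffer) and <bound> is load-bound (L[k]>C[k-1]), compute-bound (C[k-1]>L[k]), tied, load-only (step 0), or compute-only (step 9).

  0. 2=2c; end=2; A:t0 B:-
  1. max(5,3)=5c; end=7; A:t0 B:t1
  2. max(5,8)=8c; end=15; A:t2 B:t1
  3. max(2,8)=8c; end=23; A:t2 B:t3
  4. max(2,3)=3c; end=26; A:t4 B:t3
  5. max(6,6)=6c; end=32; A:t4 B:t5
  6. max(8,7)=8c; end=40; A:t6 B:t5
  7. max(8,3)=8c; end=48; A:t6 B:t7
  8. max(2,9)=9c; end=57; A:t8 B:t7
  9. 6=6c; end=63; A:t8 B:t7

step 5: A=compute:t4 B=load:t5 [tied]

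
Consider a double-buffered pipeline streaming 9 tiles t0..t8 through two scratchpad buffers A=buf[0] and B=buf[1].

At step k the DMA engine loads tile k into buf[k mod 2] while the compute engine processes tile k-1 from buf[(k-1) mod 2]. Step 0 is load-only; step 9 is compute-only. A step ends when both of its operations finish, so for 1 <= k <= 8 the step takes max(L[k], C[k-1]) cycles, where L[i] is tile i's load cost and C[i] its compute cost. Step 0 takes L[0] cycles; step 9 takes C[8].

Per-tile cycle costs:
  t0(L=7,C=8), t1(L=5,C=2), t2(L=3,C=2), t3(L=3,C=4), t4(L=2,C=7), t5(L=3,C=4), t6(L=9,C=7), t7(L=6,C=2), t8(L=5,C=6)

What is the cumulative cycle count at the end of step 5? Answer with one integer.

step 0: L[0]=7 → dur=7, Σ=7 | A=load:t0 B=idle [load-only]
step 1: L[1]=5 C[0]=8 → dur=8, Σ=15 | A=compute:t0 B=load:t1 [compute-bound]
step 2: L[2]=3 C[1]=2 → dur=3, Σ=18 | A=load:t2 B=compute:t1 [load-bound]
step 3: L[3]=3 C[2]=2 → dur=3, Σ=21 | A=compute:t2 B=load:t3 [load-bound]
step 4: L[4]=2 C[3]=4 → dur=4, Σ=25 | A=load:t4 B=compute:t3 [compute-bound]
step 5: L[5]=3 C[4]=7 → dur=7, Σ=32 | A=compute:t4 B=load:t5 [compute-bound]
step 6: L[6]=9 C[5]=4 → dur=9, Σ=41 | A=load:t6 B=compute:t5 [load-bound]
step 7: L[7]=6 C[6]=7 → dur=7, Σ=48 | A=compute:t6 B=load:t7 [compute-bound]
step 8: L[8]=5 C[7]=2 → dur=5, Σ=53 | A=load:t8 B=compute:t7 [load-bound]
step 9: C[8]=6 → dur=6, Σ=59 | A=compute:t8 B=idle [compute-only]

end_cycle[5] = 32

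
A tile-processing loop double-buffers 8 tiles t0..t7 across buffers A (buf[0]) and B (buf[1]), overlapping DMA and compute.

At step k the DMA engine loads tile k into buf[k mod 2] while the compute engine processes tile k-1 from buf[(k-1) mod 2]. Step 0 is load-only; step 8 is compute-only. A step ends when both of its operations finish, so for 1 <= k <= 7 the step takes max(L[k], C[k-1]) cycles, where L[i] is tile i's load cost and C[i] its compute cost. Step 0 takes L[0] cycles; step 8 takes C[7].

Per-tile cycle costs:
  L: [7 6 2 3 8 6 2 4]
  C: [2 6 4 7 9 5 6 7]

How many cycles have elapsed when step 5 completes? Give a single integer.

end_cycle[5] = 40

  0. 7=7c; end=7; A:t0 B:-
  1. max(6,2)=6c; end=13; A:t0 B:t1
  2. max(2,6)=6c; end=19; A:t2 B:t1
  3. max(3,4)=4c; end=23; A:t2 B:t3
  4. max(8,7)=8c; end=31; A:t4 B:t3
  5. max(6,9)=9c; end=40; A:t4 B:t5
  6. max(2,5)=5c; end=45; A:t6 B:t5
  7. max(4,6)=6c; end=51; A:t6 B:t7
  8. 7=7c; end=58; A:t6 B:t7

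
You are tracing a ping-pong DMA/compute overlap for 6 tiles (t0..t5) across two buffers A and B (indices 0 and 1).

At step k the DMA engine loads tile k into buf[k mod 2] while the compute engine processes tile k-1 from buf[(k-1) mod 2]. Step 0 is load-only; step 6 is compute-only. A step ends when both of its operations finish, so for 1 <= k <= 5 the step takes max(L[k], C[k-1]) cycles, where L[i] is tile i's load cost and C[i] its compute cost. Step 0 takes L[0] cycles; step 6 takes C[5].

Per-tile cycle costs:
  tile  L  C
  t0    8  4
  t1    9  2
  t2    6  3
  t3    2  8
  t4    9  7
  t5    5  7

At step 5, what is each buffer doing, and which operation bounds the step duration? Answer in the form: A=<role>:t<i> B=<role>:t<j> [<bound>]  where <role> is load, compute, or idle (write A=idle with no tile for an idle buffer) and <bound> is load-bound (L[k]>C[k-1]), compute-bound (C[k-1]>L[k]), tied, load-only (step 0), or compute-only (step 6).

step 5: A=compute:t4 B=load:t5 [compute-bound]

[0] DMA t0→A (8c) ∥ CU idle ⇒ 8c, clock 8
[1] DMA t1→B (9c) ∥ CU A:t0 (4c) ⇒ 9c, clock 17
[2] DMA t2→A (6c) ∥ CU B:t1 (2c) ⇒ 6c, clock 23
[3] DMA t3→B (2c) ∥ CU A:t2 (3c) ⇒ 3c, clock 26
[4] DMA t4→A (9c) ∥ CU B:t3 (8c) ⇒ 9c, clock 35
[5] DMA t5→B (5c) ∥ CU A:t4 (7c) ⇒ 7c, clock 42
[6] DMA idle ∥ CU B:t5 (7c) ⇒ 7c, clock 49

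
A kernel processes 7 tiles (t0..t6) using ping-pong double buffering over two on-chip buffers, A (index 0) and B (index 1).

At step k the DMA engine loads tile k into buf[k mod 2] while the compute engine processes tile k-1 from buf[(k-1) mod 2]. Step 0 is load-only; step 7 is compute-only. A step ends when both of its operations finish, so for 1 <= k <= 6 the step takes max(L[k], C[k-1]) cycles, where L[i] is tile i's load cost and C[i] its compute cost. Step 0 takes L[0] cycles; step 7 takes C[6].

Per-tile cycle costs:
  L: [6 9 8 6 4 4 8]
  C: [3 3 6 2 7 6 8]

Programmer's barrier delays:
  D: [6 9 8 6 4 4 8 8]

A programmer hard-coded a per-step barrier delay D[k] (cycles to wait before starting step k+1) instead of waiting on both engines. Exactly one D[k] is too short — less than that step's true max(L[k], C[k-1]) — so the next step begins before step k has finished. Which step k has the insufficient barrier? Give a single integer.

k=0 barrier L[0]=6→6c, D[0]=6 ok
k=1 barrier max(L[1]=9,C[0]=3)→9c, D[1]=9 ok
k=2 barrier max(L[2]=8,C[1]=3)→8c, D[2]=8 ok
k=3 barrier max(L[3]=6,C[2]=6)→6c, D[3]=6 ok
k=4 barrier max(L[4]=4,C[3]=2)→4c, D[4]=4 ok
k=5 barrier max(L[5]=4,C[4]=7)→7c, D[5]=4 SHORT
k=6 barrier max(L[6]=8,C[5]=6)→8c, D[6]=8 ok
k=7 barrier C[6]=8→8c, D[7]=8 ok

hazard at step 5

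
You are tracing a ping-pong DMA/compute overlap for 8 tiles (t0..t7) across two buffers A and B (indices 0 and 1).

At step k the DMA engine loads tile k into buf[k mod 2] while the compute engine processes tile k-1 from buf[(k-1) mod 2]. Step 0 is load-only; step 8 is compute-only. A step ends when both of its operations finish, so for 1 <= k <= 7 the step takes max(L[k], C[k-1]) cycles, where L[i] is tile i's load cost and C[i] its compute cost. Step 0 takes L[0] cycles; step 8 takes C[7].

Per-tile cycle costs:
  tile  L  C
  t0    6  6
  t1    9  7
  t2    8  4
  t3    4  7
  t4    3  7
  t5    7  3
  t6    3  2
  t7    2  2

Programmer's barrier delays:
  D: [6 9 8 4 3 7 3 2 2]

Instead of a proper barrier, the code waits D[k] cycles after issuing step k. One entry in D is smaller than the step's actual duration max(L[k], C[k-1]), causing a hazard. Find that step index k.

hazard at step 4

step 0: need L[0]=6 = 6; D[0]=6 ok
step 1: need max(L[1]=9,C[0]=6) = 9; D[1]=9 ok
step 2: need max(L[2]=8,C[1]=7) = 8; D[2]=8 ok
step 3: need max(L[3]=4,C[2]=4) = 4; D[3]=4 ok
step 4: need max(L[4]=3,C[3]=7) = 7; D[4]=3 SHORT
step 5: need max(L[5]=7,C[4]=7) = 7; D[5]=7 ok
step 6: need max(L[6]=3,C[5]=3) = 3; D[6]=3 ok
step 7: need max(L[7]=2,C[6]=2) = 2; D[7]=2 ok
step 8: need C[7]=2 = 2; D[8]=2 ok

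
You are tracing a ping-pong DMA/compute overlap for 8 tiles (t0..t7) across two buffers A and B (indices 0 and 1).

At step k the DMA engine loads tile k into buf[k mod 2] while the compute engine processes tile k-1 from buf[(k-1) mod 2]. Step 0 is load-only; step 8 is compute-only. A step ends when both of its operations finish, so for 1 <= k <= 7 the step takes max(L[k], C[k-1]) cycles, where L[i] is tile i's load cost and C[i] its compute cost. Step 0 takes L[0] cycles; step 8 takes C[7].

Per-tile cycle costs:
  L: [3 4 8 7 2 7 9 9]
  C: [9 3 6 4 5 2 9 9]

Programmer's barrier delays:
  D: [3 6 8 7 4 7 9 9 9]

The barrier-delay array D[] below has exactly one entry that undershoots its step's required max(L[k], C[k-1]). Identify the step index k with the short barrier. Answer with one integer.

step 0: need L[0]=3 = 3; D[0]=3 ok
step 1: need max(L[1]=4,C[0]=9) = 9; D[1]=6 SHORT
step 2: need max(L[2]=8,C[1]=3) = 8; D[2]=8 ok
step 3: need max(L[3]=7,C[2]=6) = 7; D[3]=7 ok
step 4: need max(L[4]=2,C[3]=4) = 4; D[4]=4 ok
step 5: need max(L[5]=7,C[4]=5) = 7; D[5]=7 ok
step 6: need max(L[6]=9,C[5]=2) = 9; D[6]=9 ok
step 7: need max(L[7]=9,C[6]=9) = 9; D[7]=9 ok
step 8: need C[7]=9 = 9; D[8]=9 ok

hazard at step 1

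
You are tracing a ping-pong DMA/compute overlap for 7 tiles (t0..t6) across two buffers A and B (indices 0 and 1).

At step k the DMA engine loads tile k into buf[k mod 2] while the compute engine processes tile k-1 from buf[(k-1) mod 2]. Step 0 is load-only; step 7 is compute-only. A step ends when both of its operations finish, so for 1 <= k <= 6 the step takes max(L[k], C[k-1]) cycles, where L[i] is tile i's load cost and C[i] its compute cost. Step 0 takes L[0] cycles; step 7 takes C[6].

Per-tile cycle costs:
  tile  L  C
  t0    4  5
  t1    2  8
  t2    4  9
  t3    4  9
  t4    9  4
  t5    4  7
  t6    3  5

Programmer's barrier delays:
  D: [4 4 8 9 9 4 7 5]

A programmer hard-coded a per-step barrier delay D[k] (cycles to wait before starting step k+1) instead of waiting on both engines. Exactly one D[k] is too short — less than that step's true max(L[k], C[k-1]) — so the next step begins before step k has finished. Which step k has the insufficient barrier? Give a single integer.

[0] required=L[0]=4=4 vs D=4 ok
[1] required=max(L[1]=2,C[0]=5)=5 vs D=4 SHORT
[2] required=max(L[2]=4,C[1]=8)=8 vs D=8 ok
[3] required=max(L[3]=4,C[2]=9)=9 vs D=9 ok
[4] required=max(L[4]=9,C[3]=9)=9 vs D=9 ok
[5] required=max(L[5]=4,C[4]=4)=4 vs D=4 ok
[6] required=max(L[6]=3,C[5]=7)=7 vs D=7 ok
[7] required=C[6]=5=5 vs D=5 ok

hazard at step 1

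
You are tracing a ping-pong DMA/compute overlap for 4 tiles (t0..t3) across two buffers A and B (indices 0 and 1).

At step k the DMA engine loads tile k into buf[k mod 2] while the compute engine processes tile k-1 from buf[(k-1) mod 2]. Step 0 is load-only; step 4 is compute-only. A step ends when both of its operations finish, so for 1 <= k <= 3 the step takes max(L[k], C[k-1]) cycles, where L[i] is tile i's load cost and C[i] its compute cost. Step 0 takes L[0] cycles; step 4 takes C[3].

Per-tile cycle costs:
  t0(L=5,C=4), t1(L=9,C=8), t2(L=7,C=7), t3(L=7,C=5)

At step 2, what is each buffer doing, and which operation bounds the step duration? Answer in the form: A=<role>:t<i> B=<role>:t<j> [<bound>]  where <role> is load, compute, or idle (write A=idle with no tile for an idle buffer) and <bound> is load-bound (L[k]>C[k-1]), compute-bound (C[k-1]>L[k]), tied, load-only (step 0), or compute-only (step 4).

k=0 load=t0/5c comp=- wait=5 total=5
k=1 load=t1/9c comp=t0/4c wait=9 total=14
k=2 load=t2/7c comp=t1/8c wait=8 total=22
k=3 load=t3/7c comp=t2/7c wait=7 total=29
k=4 load=- comp=t3/5c wait=5 total=34

step 2: A=load:t2 B=compute:t1 [compute-bound]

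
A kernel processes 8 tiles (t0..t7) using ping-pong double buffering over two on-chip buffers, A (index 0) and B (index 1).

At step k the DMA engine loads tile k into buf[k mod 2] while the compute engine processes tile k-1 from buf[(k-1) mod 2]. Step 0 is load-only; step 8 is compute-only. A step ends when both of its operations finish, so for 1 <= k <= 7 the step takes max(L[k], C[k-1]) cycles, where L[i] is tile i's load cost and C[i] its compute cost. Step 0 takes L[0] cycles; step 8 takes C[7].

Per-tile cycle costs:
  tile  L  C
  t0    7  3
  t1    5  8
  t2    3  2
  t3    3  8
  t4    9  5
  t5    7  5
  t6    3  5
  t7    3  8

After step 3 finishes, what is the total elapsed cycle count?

end_cycle[3] = 23

  0. 7=7c; end=7; A:t0 B:-
  1. max(5,3)=5c; end=12; A:t0 B:t1
  2. max(3,8)=8c; end=20; A:t2 B:t1
  3. max(3,2)=3c; end=23; A:t2 B:t3
  4. max(9,8)=9c; end=32; A:t4 B:t3
  5. max(7,5)=7c; end=39; A:t4 B:t5
  6. max(3,5)=5c; end=44; A:t6 B:t5
  7. max(3,5)=5c; end=49; A:t6 B:t7
  8. 8=8c; end=57; A:t6 B:t7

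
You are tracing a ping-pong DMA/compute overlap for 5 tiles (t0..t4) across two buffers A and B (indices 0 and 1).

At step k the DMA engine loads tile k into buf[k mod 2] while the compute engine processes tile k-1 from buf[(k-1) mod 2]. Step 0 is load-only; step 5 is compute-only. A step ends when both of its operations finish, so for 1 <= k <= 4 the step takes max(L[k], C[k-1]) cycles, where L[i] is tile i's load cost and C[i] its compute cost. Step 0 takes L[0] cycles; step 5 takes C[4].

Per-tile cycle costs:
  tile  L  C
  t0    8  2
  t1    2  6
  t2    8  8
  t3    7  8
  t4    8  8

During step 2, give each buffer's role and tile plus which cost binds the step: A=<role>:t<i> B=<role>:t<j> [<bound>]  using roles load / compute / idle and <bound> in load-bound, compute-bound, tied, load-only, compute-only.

[0] DMA t0→A (8c) ∥ CU idle ⇒ 8c, clock 8
[1] DMA t1→B (2c) ∥ CU A:t0 (2c) ⇒ 2c, clock 10
[2] DMA t2→A (8c) ∥ CU B:t1 (6c) ⇒ 8c, clock 18
[3] DMA t3→B (7c) ∥ CU A:t2 (8c) ⇒ 8c, clock 26
[4] DMA t4→A (8c) ∥ CU B:t3 (8c) ⇒ 8c, clock 34
[5] DMA idle ∥ CU A:t4 (8c) ⇒ 8c, clock 42

step 2: A=load:t2 B=compute:t1 [load-bound]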